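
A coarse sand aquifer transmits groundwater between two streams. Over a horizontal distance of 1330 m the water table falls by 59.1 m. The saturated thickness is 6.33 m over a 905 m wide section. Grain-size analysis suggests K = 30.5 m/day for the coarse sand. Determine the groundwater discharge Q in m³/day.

Cross-sectional area A = 905 × 6.33 = 5729 m².
Hydraulic gradient i = Δh / L = 59.1 / 1330 = 0.04444.
Darcy's law: Q = K · A · i = 30.50 × 5729 × 0.04444 = 7764 m³/day.

7760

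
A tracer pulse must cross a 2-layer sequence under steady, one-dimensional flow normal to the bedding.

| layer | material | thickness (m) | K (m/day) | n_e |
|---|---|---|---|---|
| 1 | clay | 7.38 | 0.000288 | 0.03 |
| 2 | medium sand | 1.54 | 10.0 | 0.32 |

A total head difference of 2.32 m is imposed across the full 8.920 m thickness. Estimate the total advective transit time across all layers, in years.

21.6

With flow normal to the layers, continuity requires the same specific discharge q through every layer.
Σ(b_i/K_i) = 7.38/0.000288 + 1.54/10.0 = 25625 d.
q = Δh / Σ(b_i/K_i) = 2.32 / 25625 = 9.054e-05 m/day.
In each layer the seepage velocity is v_i = q/n_i, so the layer transit time is t_i = b_i·n_i / q:
  layer 1 (clay): t_1 = 7.38 × 0.03 / 9.054e-05 = 2445 d
  layer 2 (medium sand): t_2 = 1.54 × 0.32 / 9.054e-05 = 5443 d
Total t = Σ t_i = 7889 days = 21.60 years.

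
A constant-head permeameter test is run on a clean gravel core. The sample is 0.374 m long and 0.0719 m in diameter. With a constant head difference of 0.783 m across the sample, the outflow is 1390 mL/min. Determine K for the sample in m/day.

235

Cross-sectional area A = π·(d/2)² = π × (0.0719/2)² = 0.004060 m².
Convert discharge: 1390 mL/min = 2.317e-05 m³/s.
Darcy's law rearranged: K = Q·L / (A·Δh) = 2.317e-05 × 0.374 / (0.004060 × 0.783) = 0.002725 m/s = 235.5 m/day.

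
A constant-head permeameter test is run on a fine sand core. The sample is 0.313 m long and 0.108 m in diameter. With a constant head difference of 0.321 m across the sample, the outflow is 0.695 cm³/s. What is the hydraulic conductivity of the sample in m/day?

Cross-sectional area A = π·(d/2)² = π × (0.108/2)² = 0.009161 m².
Convert discharge: 0.695 cm³/s = 6.950e-07 m³/s.
Darcy's law rearranged: K = Q·L / (A·Δh) = 6.950e-07 × 0.313 / (0.009161 × 0.321) = 7.398e-05 m/s = 6.391 m/day.

6.39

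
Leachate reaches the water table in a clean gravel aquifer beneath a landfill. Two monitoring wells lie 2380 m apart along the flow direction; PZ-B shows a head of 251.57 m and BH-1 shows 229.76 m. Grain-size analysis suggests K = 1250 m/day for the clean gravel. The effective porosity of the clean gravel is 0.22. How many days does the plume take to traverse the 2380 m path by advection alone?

Hydraulic gradient i = (251.57 − 229.76) / 2380 = 21.81 / 2380 = 0.009164.
Darcy flux q = K · i = 1250 × 0.009164 = 11.45 m/day.
Seepage velocity v = q / n_e = 11.45 / 0.22 = 52.07 m/day.
Travel time t = L / v = 2380 / 52.07 = 45.71 days.

45.7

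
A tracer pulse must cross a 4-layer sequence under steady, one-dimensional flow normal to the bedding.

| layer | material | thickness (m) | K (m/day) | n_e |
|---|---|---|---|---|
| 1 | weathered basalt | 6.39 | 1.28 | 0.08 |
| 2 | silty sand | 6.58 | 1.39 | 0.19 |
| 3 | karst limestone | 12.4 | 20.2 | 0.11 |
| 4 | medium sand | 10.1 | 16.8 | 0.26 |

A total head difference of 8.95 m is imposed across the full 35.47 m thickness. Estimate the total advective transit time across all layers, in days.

7.03

With flow normal to the layers, continuity requires the same specific discharge q through every layer.
Σ(b_i/K_i) = 6.39/1.28 + 6.58/1.39 + 12.4/20.2 + 10.1/16.8 = 10.94 d.
q = Δh / Σ(b_i/K_i) = 8.95 / 10.94 = 0.8180 m/day.
In each layer the seepage velocity is v_i = q/n_i, so the layer transit time is t_i = b_i·n_i / q:
  layer 1 (weathered basalt): t_1 = 6.39 × 0.08 / 0.8180 = 0.6249 d
  layer 2 (silty sand): t_2 = 6.58 × 0.19 / 0.8180 = 1.528 d
  layer 3 (karst limestone): t_3 = 12.4 × 0.11 / 0.8180 = 1.667 d
  layer 4 (medium sand): t_4 = 10.1 × 0.26 / 0.8180 = 3.210 d
Total t = Σ t_i = 7.031 days.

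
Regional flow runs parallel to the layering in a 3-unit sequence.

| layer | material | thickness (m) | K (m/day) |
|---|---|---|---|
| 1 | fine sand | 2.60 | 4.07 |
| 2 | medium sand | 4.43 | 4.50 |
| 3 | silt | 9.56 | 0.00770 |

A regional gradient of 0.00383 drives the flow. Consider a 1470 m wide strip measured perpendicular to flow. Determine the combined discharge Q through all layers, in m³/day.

172

Flow is parallel to layering, so each bed carries its own Darcy discharge and the transmissivities add.
Σ(K_i·b_i) = 4.07×2.60 + 4.50×4.43 + 0.00770×9.56 = 30.59 m²/day.
Hydraulic gradient i = 0.00383.
Q = Σ(K_i·b_i) · W · i = 30.59 × 1470 × 0.003830 = 172.2 m³/day.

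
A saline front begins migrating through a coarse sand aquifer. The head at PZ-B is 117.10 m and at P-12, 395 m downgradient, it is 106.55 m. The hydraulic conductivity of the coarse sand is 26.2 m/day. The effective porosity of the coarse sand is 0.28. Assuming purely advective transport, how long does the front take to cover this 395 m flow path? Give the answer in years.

0.433

Hydraulic gradient i = (117.10 − 106.55) / 395 = 10.55 / 395 = 0.02671.
Darcy flux q = K · i = 26.20 × 0.02671 = 0.6998 m/day.
Seepage velocity v = q / n_e = 0.6998 / 0.28 = 2.499 m/day.
Travel time t = L / v = 395 / 2.499 = 158.1 days = 0.4327 years.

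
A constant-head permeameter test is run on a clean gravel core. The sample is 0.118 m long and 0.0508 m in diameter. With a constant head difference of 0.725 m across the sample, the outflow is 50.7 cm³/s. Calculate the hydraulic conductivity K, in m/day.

Cross-sectional area A = π·(d/2)² = π × (0.0508/2)² = 0.002027 m².
Convert discharge: 50.7 cm³/s = 5.070e-05 m³/s.
Darcy's law rearranged: K = Q·L / (A·Δh) = 5.070e-05 × 0.118 / (0.002027 × 0.725) = 0.004071 m/s = 351.8 m/day.

352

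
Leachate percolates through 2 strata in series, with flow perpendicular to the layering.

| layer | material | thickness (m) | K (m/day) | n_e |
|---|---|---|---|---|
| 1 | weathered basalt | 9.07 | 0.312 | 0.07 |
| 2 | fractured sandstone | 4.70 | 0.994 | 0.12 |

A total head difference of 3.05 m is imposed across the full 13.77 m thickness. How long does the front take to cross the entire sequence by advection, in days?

13.3

With flow normal to the layers, continuity requires the same specific discharge q through every layer.
Σ(b_i/K_i) = 9.07/0.312 + 4.70/0.994 = 33.80 d.
q = Δh / Σ(b_i/K_i) = 3.05 / 33.80 = 0.09024 m/day.
In each layer the seepage velocity is v_i = q/n_i, so the layer transit time is t_i = b_i·n_i / q:
  layer 1 (weathered basalt): t_1 = 9.07 × 0.07 / 0.09024 = 7.036 d
  layer 2 (fractured sandstone): t_2 = 4.70 × 0.12 / 0.09024 = 6.250 d
Total t = Σ t_i = 13.29 days.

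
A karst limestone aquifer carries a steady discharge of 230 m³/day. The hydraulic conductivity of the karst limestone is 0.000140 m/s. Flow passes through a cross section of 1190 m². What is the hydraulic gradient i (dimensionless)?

0.0160

Convert K: 0.000140 m/s × 86400 = 12.10 m/day.
From Q = K·A·i, i = Q / (K·A) = 230 / (12.10 × 1190) = 0.01598.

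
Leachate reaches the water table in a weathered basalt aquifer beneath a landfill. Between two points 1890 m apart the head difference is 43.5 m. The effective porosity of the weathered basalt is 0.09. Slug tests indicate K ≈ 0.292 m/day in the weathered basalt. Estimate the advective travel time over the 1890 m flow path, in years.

Hydraulic gradient i = Δh / L = 43.5 / 1890 = 0.02302.
Darcy flux q = K · i = 0.2920 × 0.02302 = 0.006721 m/day.
Seepage velocity v = q / n_e = 0.006721 / 0.09 = 0.07467 m/day.
Travel time t = L / v = 1890 / 0.07467 = 25310 days = 69.30 years.

69.3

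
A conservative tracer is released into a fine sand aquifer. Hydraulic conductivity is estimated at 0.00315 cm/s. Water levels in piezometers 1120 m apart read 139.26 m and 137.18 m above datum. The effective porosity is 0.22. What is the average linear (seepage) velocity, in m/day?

Convert K: 0.00315 cm/s × 864 = 2.722 m/day.
Hydraulic gradient i = (139.26 − 137.18) / 1120 = 2.08 / 1120 = 0.001857.
Darcy flux q = K · i = 2.722 × 0.001857 = 0.005054 m/day.
Seepage velocity v = q / n_e = 0.005054 / 0.22 = 0.02297 m/day.

0.0230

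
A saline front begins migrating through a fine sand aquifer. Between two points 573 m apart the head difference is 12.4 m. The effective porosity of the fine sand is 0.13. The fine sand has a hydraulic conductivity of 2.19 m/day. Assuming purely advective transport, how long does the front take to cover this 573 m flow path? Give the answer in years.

Hydraulic gradient i = Δh / L = 12.4 / 573 = 0.02164.
Darcy flux q = K · i = 2.190 × 0.02164 = 0.04739 m/day.
Seepage velocity v = q / n_e = 0.04739 / 0.13 = 0.3646 m/day.
Travel time t = L / v = 573 / 0.3646 = 1572 days = 4.303 years.

4.30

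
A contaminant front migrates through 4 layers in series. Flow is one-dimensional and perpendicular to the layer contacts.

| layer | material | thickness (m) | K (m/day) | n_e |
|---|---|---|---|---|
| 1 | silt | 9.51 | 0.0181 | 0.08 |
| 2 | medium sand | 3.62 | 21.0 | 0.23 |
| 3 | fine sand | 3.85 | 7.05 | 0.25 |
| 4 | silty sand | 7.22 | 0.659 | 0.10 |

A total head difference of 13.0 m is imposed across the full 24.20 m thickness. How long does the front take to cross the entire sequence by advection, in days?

With flow normal to the layers, continuity requires the same specific discharge q through every layer.
Σ(b_i/K_i) = 9.51/0.0181 + 3.62/21.0 + 3.85/7.05 + 7.22/0.659 = 537.1 d.
q = Δh / Σ(b_i/K_i) = 13.0 / 537.1 = 0.02420 m/day.
In each layer the seepage velocity is v_i = q/n_i, so the layer transit time is t_i = b_i·n_i / q:
  layer 1 (silt): t_1 = 9.51 × 0.08 / 0.02420 = 31.43 d
  layer 2 (medium sand): t_2 = 3.62 × 0.23 / 0.02420 = 34.40 d
  layer 3 (fine sand): t_3 = 3.85 × 0.25 / 0.02420 = 39.77 d
  layer 4 (silty sand): t_4 = 7.22 × 0.10 / 0.02420 = 29.83 d
Total t = Σ t_i = 135.4 days.

135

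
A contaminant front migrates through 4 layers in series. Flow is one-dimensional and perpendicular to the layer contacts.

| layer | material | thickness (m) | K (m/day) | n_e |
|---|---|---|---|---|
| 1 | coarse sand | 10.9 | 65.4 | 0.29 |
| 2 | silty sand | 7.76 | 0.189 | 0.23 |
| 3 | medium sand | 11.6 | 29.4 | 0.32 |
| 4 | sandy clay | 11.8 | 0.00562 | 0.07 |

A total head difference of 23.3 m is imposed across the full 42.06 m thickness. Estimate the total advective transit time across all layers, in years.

2.39

With flow normal to the layers, continuity requires the same specific discharge q through every layer.
Σ(b_i/K_i) = 10.9/65.4 + 7.76/0.189 + 11.6/29.4 + 11.8/0.00562 = 2141 d.
q = Δh / Σ(b_i/K_i) = 23.3 / 2141 = 0.01088 m/day.
In each layer the seepage velocity is v_i = q/n_i, so the layer transit time is t_i = b_i·n_i / q:
  layer 1 (coarse sand): t_1 = 10.9 × 0.29 / 0.01088 = 290.5 d
  layer 2 (silty sand): t_2 = 7.76 × 0.23 / 0.01088 = 164.0 d
  layer 3 (medium sand): t_3 = 11.6 × 0.32 / 0.01088 = 341.1 d
  layer 4 (sandy clay): t_4 = 11.8 × 0.07 / 0.01088 = 75.91 d
Total t = Σ t_i = 871.6 days = 2.386 years.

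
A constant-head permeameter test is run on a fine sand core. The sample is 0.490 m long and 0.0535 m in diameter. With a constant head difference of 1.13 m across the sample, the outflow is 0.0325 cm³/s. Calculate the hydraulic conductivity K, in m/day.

Cross-sectional area A = π·(d/2)² = π × (0.0535/2)² = 0.002248 m².
Convert discharge: 0.0325 cm³/s = 3.250e-08 m³/s.
Darcy's law rearranged: K = Q·L / (A·Δh) = 3.250e-08 × 0.490 / (0.002248 × 1.13) = 6.269e-06 m/s = 0.5416 m/day.

0.542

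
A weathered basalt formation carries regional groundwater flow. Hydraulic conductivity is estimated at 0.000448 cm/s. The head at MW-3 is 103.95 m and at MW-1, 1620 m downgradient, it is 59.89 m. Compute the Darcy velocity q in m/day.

0.0105

Convert K: 0.000448 cm/s × 864 = 0.3871 m/day.
Hydraulic gradient i = (103.95 − 59.89) / 1620 = 44.06 / 1620 = 0.02720.
Specific discharge q = K · i = 0.3871 × 0.02720 = 0.01053 m/day.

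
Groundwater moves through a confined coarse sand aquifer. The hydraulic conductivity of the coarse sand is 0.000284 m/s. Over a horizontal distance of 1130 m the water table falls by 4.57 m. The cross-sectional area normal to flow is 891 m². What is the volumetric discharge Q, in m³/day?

Convert K: 0.000284 m/s × 86400 = 24.54 m/day.
Hydraulic gradient i = Δh / L = 4.57 / 1130 = 0.004044.
Darcy's law: Q = K · A · i = 24.54 × 891.0 × 0.004044 = 88.42 m³/day.

88.4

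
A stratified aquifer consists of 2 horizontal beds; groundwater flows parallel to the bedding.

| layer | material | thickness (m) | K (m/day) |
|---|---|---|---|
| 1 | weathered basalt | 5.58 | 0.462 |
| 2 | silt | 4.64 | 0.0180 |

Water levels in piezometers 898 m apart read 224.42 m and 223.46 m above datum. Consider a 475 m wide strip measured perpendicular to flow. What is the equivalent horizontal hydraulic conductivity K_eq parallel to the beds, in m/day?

0.260

Flow is parallel to layering, so each bed carries its own Darcy discharge and the transmissivities add.
Σ(K_i·b_i) = 0.462×5.58 + 0.0180×4.64 = 2.661 m²/day.
Total thickness b = 10.22 m, so K_eq = Σ(K_i·b_i)/b = 0.2604 m/day.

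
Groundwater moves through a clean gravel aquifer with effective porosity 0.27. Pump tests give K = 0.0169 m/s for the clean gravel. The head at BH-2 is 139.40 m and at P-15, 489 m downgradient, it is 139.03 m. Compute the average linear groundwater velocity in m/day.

Convert K: 0.0169 m/s × 86400 = 1460 m/day.
Hydraulic gradient i = (139.40 − 139.03) / 489 = 0.37 / 489 = 0.0007566.
Darcy flux q = K · i = 1460 × 0.0007566 = 1.105 m/day.
Seepage velocity v = q / n_e = 1.105 / 0.27 = 4.092 m/day.

4.09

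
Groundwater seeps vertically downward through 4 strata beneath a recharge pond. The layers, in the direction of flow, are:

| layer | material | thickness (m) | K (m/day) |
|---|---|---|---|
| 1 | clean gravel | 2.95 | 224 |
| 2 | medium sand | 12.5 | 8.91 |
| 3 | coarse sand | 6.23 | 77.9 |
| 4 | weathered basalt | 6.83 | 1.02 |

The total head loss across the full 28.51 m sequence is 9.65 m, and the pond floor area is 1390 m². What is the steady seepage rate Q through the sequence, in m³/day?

Flow is perpendicular to layering, so the layers act in series and the equivalent K is the thickness-weighted harmonic mean.
Total thickness L = 2.95 + 12.5 + 6.23 + 6.83 = 28.51 m.
Σ(b_i/K_i) = 2.95/224 + 12.5/8.91 + 6.23/77.9 + 6.83/1.02 = 8.192 d.
K_eq = L / Σ(b_i/K_i) = 28.51 / 8.192 = 3.480 m/day.
Q = K_eq · A · (Δh/L) = 3.480 × 1390 × (9.65/28.51) = 1637 m³/day.

1640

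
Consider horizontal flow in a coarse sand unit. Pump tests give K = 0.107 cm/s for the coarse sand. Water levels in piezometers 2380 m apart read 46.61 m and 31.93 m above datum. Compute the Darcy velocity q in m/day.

Convert K: 0.107 cm/s × 864 = 92.45 m/day.
Hydraulic gradient i = (46.61 − 31.93) / 2380 = 14.68 / 2380 = 0.006168.
Specific discharge q = K · i = 92.45 × 0.006168 = 0.5702 m/day.

0.570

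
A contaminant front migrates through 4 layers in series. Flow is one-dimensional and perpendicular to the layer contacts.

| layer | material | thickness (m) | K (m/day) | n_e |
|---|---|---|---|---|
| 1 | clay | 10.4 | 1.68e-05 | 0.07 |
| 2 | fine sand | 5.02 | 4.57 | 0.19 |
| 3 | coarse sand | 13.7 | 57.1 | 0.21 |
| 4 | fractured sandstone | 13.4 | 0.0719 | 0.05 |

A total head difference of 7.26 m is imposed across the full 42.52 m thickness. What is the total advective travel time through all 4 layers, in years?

1220

With flow normal to the layers, continuity requires the same specific discharge q through every layer.
Σ(b_i/K_i) = 10.4/1.68e-05 + 5.02/4.57 + 13.7/57.1 + 13.4/0.0719 = 6.192e+05 d.
q = Δh / Σ(b_i/K_i) = 7.26 / 6.192e+05 = 1.172e-05 m/day.
In each layer the seepage velocity is v_i = q/n_i, so the layer transit time is t_i = b_i·n_i / q:
  layer 1 (clay): t_1 = 10.4 × 0.07 / 1.172e-05 = 62094 d
  layer 2 (fine sand): t_2 = 5.02 × 0.19 / 1.172e-05 = 81354 d
  layer 3 (coarse sand): t_3 = 13.7 × 0.21 / 1.172e-05 = 2.454e+05 d
  layer 4 (fractured sandstone): t_4 = 13.4 × 0.05 / 1.172e-05 = 57147 d
Total t = Σ t_i = 4.460e+05 days = 1221 years.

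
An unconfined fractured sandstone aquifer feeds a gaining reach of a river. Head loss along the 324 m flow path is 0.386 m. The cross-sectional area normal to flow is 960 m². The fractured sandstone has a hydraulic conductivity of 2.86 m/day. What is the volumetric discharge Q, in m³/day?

Hydraulic gradient i = Δh / L = 0.386 / 324 = 0.001191.
Darcy's law: Q = K · A · i = 2.860 × 960.0 × 0.001191 = 3.271 m³/day.

3.27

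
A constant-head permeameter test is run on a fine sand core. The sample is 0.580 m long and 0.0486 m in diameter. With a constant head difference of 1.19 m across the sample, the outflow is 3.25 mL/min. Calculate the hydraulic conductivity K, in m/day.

1.23

Cross-sectional area A = π·(d/2)² = π × (0.0486/2)² = 0.001855 m².
Convert discharge: 3.25 mL/min = 5.417e-08 m³/s.
Darcy's law rearranged: K = Q·L / (A·Δh) = 5.417e-08 × 0.580 / (0.001855 × 1.19) = 1.423e-05 m/s = 1.230 m/day.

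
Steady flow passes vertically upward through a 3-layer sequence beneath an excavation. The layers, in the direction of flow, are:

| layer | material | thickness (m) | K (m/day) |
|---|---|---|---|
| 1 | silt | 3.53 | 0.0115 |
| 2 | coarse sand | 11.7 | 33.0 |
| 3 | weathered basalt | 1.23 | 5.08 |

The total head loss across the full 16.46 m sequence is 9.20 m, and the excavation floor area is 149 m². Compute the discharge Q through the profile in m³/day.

Flow is perpendicular to layering, so the layers act in series and the equivalent K is the thickness-weighted harmonic mean.
Total thickness L = 3.53 + 11.7 + 1.23 = 16.46 m.
Σ(b_i/K_i) = 3.53/0.0115 + 11.7/33.0 + 1.23/5.08 = 307.6 d.
K_eq = L / Σ(b_i/K_i) = 16.46 / 307.6 = 0.05352 m/day.
Q = K_eq · A · (Δh/L) = 0.05352 × 149 × (9.20/16.46) = 4.457 m³/day.

4.46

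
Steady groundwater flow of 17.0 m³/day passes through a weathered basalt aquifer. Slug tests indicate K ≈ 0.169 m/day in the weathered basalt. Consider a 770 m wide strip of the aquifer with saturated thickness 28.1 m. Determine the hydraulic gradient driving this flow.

0.00465

Cross-sectional area A = 770 × 28.1 = 21637 m².
From Q = K·A·i, i = Q / (K·A) = 17.0 / (0.1690 × 21637) = 0.004649.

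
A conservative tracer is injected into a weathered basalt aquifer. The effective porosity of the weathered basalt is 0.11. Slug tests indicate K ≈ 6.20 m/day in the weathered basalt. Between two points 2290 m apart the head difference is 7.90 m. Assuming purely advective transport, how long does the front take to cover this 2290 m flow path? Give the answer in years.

32.2

Hydraulic gradient i = Δh / L = 7.90 / 2290 = 0.003450.
Darcy flux q = K · i = 6.200 × 0.003450 = 0.02139 m/day.
Seepage velocity v = q / n_e = 0.02139 / 0.11 = 0.1944 m/day.
Travel time t = L / v = 2290 / 0.1944 = 11777 days = 32.24 years.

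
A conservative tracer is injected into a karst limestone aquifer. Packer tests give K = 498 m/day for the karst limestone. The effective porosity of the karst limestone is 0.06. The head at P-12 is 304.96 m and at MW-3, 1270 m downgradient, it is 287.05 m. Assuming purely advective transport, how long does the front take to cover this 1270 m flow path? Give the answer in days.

Hydraulic gradient i = (304.96 − 287.05) / 1270 = 17.91 / 1270 = 0.01410.
Darcy flux q = K · i = 498.0 × 0.01410 = 7.023 m/day.
Seepage velocity v = q / n_e = 7.023 / 0.06 = 117.0 m/day.
Travel time t = L / v = 1270 / 117.0 = 10.85 days.

10.9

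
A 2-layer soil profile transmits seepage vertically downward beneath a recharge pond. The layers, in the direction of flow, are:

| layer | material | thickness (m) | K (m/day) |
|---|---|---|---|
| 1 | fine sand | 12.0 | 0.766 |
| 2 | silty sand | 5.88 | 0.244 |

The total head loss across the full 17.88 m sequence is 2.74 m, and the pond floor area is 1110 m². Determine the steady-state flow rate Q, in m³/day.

Flow is perpendicular to layering, so the layers act in series and the equivalent K is the thickness-weighted harmonic mean.
Total thickness L = 12.0 + 5.88 = 17.88 m.
Σ(b_i/K_i) = 12.0/0.766 + 5.88/0.244 = 39.76 d.
K_eq = L / Σ(b_i/K_i) = 17.88 / 39.76 = 0.4497 m/day.
Q = K_eq · A · (Δh/L) = 0.4497 × 1110 × (2.74/17.88) = 76.49 m³/day.

76.5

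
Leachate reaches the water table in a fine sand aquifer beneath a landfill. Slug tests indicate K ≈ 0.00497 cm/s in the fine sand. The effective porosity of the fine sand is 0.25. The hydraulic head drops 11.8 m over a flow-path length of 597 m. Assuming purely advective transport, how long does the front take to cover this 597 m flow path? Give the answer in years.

Convert K: 0.00497 cm/s × 864 = 4.294 m/day.
Hydraulic gradient i = Δh / L = 11.8 / 597 = 0.01977.
Darcy flux q = K · i = 4.294 × 0.01977 = 0.08487 m/day.
Seepage velocity v = q / n_e = 0.08487 / 0.25 = 0.3395 m/day.
Travel time t = L / v = 597 / 0.3395 = 1758 days = 4.814 years.

4.81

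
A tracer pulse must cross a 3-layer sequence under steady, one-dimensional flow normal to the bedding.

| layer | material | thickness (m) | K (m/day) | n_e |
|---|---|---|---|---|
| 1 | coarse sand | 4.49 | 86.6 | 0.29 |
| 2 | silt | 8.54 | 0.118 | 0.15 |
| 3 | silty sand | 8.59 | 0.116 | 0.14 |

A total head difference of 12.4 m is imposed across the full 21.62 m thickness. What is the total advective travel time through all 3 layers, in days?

With flow normal to the layers, continuity requires the same specific discharge q through every layer.
Σ(b_i/K_i) = 4.49/86.6 + 8.54/0.118 + 8.59/0.116 = 146.5 d.
q = Δh / Σ(b_i/K_i) = 12.4 / 146.5 = 0.08466 m/day.
In each layer the seepage velocity is v_i = q/n_i, so the layer transit time is t_i = b_i·n_i / q:
  layer 1 (coarse sand): t_1 = 4.49 × 0.29 / 0.08466 = 15.38 d
  layer 2 (silt): t_2 = 8.54 × 0.15 / 0.08466 = 15.13 d
  layer 3 (silty sand): t_3 = 8.59 × 0.14 / 0.08466 = 14.21 d
Total t = Σ t_i = 44.72 days.

44.7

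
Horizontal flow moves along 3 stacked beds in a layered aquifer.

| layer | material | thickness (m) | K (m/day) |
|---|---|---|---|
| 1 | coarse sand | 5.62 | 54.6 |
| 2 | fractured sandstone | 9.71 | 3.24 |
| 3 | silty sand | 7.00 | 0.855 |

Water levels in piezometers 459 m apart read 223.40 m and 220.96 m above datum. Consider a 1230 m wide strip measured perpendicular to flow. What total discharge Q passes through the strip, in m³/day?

2250

Flow is parallel to layering, so each bed carries its own Darcy discharge and the transmissivities add.
Σ(K_i·b_i) = 54.6×5.62 + 3.24×9.71 + 0.855×7.00 = 344.3 m²/day.
Hydraulic gradient i = (223.40 − 220.96) / 459 = 2.44 / 459 = 0.005316.
Q = Σ(K_i·b_i) · W · i = 344.3 × 1230 × 0.005316 = 2251 m³/day.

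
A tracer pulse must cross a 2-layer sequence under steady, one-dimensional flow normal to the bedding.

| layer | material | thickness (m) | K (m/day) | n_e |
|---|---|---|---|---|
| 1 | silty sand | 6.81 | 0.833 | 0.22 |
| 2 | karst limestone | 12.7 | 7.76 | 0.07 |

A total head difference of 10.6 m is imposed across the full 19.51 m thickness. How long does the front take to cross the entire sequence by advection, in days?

2.21

With flow normal to the layers, continuity requires the same specific discharge q through every layer.
Σ(b_i/K_i) = 6.81/0.833 + 12.7/7.76 = 9.812 d.
q = Δh / Σ(b_i/K_i) = 10.6 / 9.812 = 1.080 m/day.
In each layer the seepage velocity is v_i = q/n_i, so the layer transit time is t_i = b_i·n_i / q:
  layer 1 (silty sand): t_1 = 6.81 × 0.22 / 1.080 = 1.387 d
  layer 2 (karst limestone): t_2 = 12.7 × 0.07 / 1.080 = 0.8229 d
Total t = Σ t_i = 2.210 days.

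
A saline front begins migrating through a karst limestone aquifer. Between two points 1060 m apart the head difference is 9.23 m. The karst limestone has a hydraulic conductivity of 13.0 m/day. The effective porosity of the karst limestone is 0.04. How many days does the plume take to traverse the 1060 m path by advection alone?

Hydraulic gradient i = Δh / L = 9.23 / 1060 = 0.008708.
Darcy flux q = K · i = 13.00 × 0.008708 = 0.1132 m/day.
Seepage velocity v = q / n_e = 0.1132 / 0.04 = 2.830 m/day.
Travel time t = L / v = 1060 / 2.830 = 374.6 days.

375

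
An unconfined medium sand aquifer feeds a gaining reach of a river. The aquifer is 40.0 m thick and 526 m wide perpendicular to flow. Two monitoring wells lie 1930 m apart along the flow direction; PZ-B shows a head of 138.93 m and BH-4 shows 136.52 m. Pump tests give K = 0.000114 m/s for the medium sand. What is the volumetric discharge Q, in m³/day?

Convert K: 0.000114 m/s × 86400 = 9.850 m/day.
Cross-sectional area A = 526 × 40.0 = 21040 m².
Hydraulic gradient i = (138.93 − 136.52) / 1930 = 2.41 / 1930 = 0.001249.
Darcy's law: Q = K · A · i = 9.850 × 21040 × 0.001249 = 258.8 m³/day.

259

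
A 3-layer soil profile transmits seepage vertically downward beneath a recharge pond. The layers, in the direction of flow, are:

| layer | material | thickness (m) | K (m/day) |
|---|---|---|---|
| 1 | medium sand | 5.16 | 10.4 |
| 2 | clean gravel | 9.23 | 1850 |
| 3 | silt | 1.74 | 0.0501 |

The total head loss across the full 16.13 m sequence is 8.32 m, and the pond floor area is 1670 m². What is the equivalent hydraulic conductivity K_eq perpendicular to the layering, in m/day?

Flow is perpendicular to layering, so the layers act in series and the equivalent K is the thickness-weighted harmonic mean.
Total thickness L = 5.16 + 9.23 + 1.74 = 16.13 m.
Σ(b_i/K_i) = 5.16/10.4 + 9.23/1850 + 1.74/0.0501 = 35.23 d.
K_eq = L / Σ(b_i/K_i) = 16.13 / 35.23 = 0.4578 m/day.

0.458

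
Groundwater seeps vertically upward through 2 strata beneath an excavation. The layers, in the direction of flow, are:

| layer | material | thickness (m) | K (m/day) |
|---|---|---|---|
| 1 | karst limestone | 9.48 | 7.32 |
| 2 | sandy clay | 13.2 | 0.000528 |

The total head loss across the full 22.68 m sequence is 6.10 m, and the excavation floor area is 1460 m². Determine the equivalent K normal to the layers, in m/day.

Flow is perpendicular to layering, so the layers act in series and the equivalent K is the thickness-weighted harmonic mean.
Total thickness L = 9.48 + 13.2 = 22.68 m.
Σ(b_i/K_i) = 9.48/7.32 + 13.2/0.000528 = 25001 d.
K_eq = L / Σ(b_i/K_i) = 22.68 / 25001 = 0.0009072 m/day.

0.000907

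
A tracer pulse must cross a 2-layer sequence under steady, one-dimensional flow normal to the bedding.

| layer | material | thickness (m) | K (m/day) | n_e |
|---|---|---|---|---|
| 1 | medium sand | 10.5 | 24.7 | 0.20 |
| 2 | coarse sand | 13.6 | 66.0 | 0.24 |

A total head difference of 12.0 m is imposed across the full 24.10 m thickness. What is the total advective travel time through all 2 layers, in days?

With flow normal to the layers, continuity requires the same specific discharge q through every layer.
Σ(b_i/K_i) = 10.5/24.7 + 13.6/66.0 = 0.6312 d.
q = Δh / Σ(b_i/K_i) = 12.0 / 0.6312 = 19.01 m/day.
In each layer the seepage velocity is v_i = q/n_i, so the layer transit time is t_i = b_i·n_i / q:
  layer 1 (medium sand): t_1 = 10.5 × 0.20 / 19.01 = 0.1105 d
  layer 2 (coarse sand): t_2 = 13.6 × 0.24 / 19.01 = 0.1717 d
Total t = Σ t_i = 0.2821 days.

0.282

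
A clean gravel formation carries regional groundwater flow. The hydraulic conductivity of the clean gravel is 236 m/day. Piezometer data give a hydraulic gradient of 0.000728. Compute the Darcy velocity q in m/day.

Hydraulic gradient i = 0.000728.
Specific discharge q = K · i = 236.0 × 0.0007280 = 0.1718 m/day.

0.172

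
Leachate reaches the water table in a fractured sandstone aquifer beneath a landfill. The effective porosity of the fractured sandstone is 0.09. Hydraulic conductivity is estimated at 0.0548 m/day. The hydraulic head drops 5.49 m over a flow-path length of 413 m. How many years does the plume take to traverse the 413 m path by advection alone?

Hydraulic gradient i = Δh / L = 5.49 / 413 = 0.01329.
Darcy flux q = K · i = 0.05480 × 0.01329 = 0.0007285 m/day.
Seepage velocity v = q / n_e = 0.0007285 / 0.09 = 0.008094 m/day.
Travel time t = L / v = 413 / 0.008094 = 51026 days = 139.7 years.

140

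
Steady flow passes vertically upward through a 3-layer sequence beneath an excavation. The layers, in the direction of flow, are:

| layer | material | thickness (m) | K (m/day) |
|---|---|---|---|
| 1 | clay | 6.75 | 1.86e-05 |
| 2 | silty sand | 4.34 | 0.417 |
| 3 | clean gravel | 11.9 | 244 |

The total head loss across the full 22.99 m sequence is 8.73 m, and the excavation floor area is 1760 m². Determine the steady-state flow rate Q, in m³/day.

Flow is perpendicular to layering, so the layers act in series and the equivalent K is the thickness-weighted harmonic mean.
Total thickness L = 6.75 + 4.34 + 11.9 = 22.99 m.
Σ(b_i/K_i) = 6.75/1.86e-05 + 4.34/0.417 + 11.9/244 = 3.629e+05 d.
K_eq = L / Σ(b_i/K_i) = 22.99 / 3.629e+05 = 6.335e-05 m/day.
Q = K_eq · A · (Δh/L) = 6.335e-05 × 1760 × (8.73/22.99) = 0.04234 m³/day.

0.0423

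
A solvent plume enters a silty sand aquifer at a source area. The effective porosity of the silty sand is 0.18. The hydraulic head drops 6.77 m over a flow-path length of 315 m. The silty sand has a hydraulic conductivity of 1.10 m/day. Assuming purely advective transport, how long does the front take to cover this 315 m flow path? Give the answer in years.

6.57

Hydraulic gradient i = Δh / L = 6.77 / 315 = 0.02149.
Darcy flux q = K · i = 1.100 × 0.02149 = 0.02364 m/day.
Seepage velocity v = q / n_e = 0.02364 / 0.18 = 0.1313 m/day.
Travel time t = L / v = 315 / 0.1313 = 2398 days = 6.566 years.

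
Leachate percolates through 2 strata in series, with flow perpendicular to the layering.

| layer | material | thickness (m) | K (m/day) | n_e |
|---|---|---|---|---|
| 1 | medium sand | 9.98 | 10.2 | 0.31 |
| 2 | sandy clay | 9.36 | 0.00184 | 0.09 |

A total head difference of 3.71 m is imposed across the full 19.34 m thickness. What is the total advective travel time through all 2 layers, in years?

14.8

With flow normal to the layers, continuity requires the same specific discharge q through every layer.
Σ(b_i/K_i) = 9.98/10.2 + 9.36/0.00184 = 5088 d.
q = Δh / Σ(b_i/K_i) = 3.71 / 5088 = 0.0007292 m/day.
In each layer the seepage velocity is v_i = q/n_i, so the layer transit time is t_i = b_i·n_i / q:
  layer 1 (medium sand): t_1 = 9.98 × 0.31 / 0.0007292 = 4243 d
  layer 2 (sandy clay): t_2 = 9.36 × 0.09 / 0.0007292 = 1155 d
Total t = Σ t_i = 5398 days = 14.78 years.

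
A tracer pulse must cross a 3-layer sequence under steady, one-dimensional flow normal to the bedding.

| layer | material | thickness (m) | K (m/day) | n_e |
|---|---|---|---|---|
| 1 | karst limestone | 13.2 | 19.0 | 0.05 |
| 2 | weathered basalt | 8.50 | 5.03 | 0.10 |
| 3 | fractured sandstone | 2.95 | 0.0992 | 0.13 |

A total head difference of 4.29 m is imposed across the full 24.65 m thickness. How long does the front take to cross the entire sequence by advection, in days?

14.2

With flow normal to the layers, continuity requires the same specific discharge q through every layer.
Σ(b_i/K_i) = 13.2/19.0 + 8.50/5.03 + 2.95/0.0992 = 32.12 d.
q = Δh / Σ(b_i/K_i) = 4.29 / 32.12 = 0.1336 m/day.
In each layer the seepage velocity is v_i = q/n_i, so the layer transit time is t_i = b_i·n_i / q:
  layer 1 (karst limestone): t_1 = 13.2 × 0.05 / 0.1336 = 4.942 d
  layer 2 (weathered basalt): t_2 = 8.50 × 0.10 / 0.1336 = 6.365 d
  layer 3 (fractured sandstone): t_3 = 2.95 × 0.13 / 0.1336 = 2.872 d
Total t = Σ t_i = 14.18 days.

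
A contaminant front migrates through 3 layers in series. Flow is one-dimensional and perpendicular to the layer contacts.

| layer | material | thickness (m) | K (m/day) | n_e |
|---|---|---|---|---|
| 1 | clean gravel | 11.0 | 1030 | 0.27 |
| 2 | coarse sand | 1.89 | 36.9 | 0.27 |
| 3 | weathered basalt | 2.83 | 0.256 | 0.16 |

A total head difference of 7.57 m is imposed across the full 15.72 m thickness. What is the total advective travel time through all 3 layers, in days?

With flow normal to the layers, continuity requires the same specific discharge q through every layer.
Σ(b_i/K_i) = 11.0/1030 + 1.89/36.9 + 2.83/0.256 = 11.12 d.
q = Δh / Σ(b_i/K_i) = 7.57 / 11.12 = 0.6810 m/day.
In each layer the seepage velocity is v_i = q/n_i, so the layer transit time is t_i = b_i·n_i / q:
  layer 1 (clean gravel): t_1 = 11.0 × 0.27 / 0.6810 = 4.361 d
  layer 2 (coarse sand): t_2 = 1.89 × 0.27 / 0.6810 = 0.7494 d
  layer 3 (weathered basalt): t_3 = 2.83 × 0.16 / 0.6810 = 0.6649 d
Total t = Σ t_i = 5.776 days.

5.78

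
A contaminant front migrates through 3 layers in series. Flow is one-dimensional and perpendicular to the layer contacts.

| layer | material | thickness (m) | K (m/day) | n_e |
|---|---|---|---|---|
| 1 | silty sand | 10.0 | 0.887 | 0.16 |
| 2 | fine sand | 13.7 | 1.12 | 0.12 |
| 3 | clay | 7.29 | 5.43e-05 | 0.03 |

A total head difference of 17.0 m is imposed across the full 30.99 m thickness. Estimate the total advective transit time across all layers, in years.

74.9

With flow normal to the layers, continuity requires the same specific discharge q through every layer.
Σ(b_i/K_i) = 10.0/0.887 + 13.7/1.12 + 7.29/5.43e-05 = 1.343e+05 d.
q = Δh / Σ(b_i/K_i) = 17.0 / 1.343e+05 = 0.0001266 m/day.
In each layer the seepage velocity is v_i = q/n_i, so the layer transit time is t_i = b_i·n_i / q:
  layer 1 (silty sand): t_1 = 10.0 × 0.16 / 0.0001266 = 12638 d
  layer 2 (fine sand): t_2 = 13.7 × 0.12 / 0.0001266 = 12985 d
  layer 3 (clay): t_3 = 7.29 × 0.03 / 0.0001266 = 1727 d
Total t = Σ t_i = 27351 days = 74.88 years.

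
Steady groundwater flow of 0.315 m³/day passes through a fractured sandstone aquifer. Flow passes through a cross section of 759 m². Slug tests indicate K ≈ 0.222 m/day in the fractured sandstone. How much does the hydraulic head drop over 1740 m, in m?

3.25

From Q = K·A·i, i = Q / (K·A) = 0.315 / (0.2220 × 759.0) = 0.001869.
Head loss Δh = i · L = 0.001869 × 1740 = 3.253 m.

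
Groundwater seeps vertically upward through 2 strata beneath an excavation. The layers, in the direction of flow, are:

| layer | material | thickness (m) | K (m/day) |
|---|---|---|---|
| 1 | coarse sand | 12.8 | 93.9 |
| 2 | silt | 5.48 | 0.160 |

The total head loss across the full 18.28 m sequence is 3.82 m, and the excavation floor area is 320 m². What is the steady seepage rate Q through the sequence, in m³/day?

Flow is perpendicular to layering, so the layers act in series and the equivalent K is the thickness-weighted harmonic mean.
Total thickness L = 12.8 + 5.48 = 18.28 m.
Σ(b_i/K_i) = 12.8/93.9 + 5.48/0.160 = 34.39 d.
K_eq = L / Σ(b_i/K_i) = 18.28 / 34.39 = 0.5316 m/day.
Q = K_eq · A · (Δh/L) = 0.5316 × 320 × (3.82/18.28) = 35.55 m³/day.

35.5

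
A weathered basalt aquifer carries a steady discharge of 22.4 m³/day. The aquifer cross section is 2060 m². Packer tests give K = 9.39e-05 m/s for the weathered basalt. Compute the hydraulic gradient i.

0.00134

Convert K: 9.39e-05 m/s × 86400 = 8.113 m/day.
From Q = K·A·i, i = Q / (K·A) = 22.4 / (8.113 × 2060) = 0.001340.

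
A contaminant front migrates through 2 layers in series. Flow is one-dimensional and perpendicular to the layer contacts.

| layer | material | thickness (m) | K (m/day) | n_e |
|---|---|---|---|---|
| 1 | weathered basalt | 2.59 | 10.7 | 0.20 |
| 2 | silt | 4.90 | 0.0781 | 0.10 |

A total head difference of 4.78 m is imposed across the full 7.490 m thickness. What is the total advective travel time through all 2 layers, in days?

With flow normal to the layers, continuity requires the same specific discharge q through every layer.
Σ(b_i/K_i) = 2.59/10.7 + 4.90/0.0781 = 62.98 d.
q = Δh / Σ(b_i/K_i) = 4.78 / 62.98 = 0.07589 m/day.
In each layer the seepage velocity is v_i = q/n_i, so the layer transit time is t_i = b_i·n_i / q:
  layer 1 (weathered basalt): t_1 = 2.59 × 0.20 / 0.07589 = 6.825 d
  layer 2 (silt): t_2 = 4.90 × 0.10 / 0.07589 = 6.456 d
Total t = Σ t_i = 13.28 days.

13.3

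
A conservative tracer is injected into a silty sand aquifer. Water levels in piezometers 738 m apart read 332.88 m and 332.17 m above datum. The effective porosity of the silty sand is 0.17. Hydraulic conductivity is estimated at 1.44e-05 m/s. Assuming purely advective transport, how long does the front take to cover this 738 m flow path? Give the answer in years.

Convert K: 1.44e-05 m/s × 86400 = 1.244 m/day.
Hydraulic gradient i = (332.88 − 332.17) / 738 = 0.71 / 738 = 0.0009621.
Darcy flux q = K · i = 1.244 × 0.0009621 = 0.001197 m/day.
Seepage velocity v = q / n_e = 0.001197 / 0.17 = 0.007041 m/day.
Travel time t = L / v = 738 / 0.007041 = 1.048e+05 days = 287.0 years.

287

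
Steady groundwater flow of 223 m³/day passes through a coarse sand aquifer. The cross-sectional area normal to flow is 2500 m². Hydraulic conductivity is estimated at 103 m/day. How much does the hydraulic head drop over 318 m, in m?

0.275

From Q = K·A·i, i = Q / (K·A) = 223 / (103.0 × 2500) = 0.0008660.
Head loss Δh = i · L = 0.0008660 × 318 = 0.2754 m.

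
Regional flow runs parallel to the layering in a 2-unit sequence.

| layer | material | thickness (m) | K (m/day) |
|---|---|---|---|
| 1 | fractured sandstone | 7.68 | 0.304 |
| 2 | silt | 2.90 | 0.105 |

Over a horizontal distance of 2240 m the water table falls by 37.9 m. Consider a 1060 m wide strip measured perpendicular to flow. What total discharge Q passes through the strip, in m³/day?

47.3

Flow is parallel to layering, so each bed carries its own Darcy discharge and the transmissivities add.
Σ(K_i·b_i) = 0.304×7.68 + 0.105×2.90 = 2.639 m²/day.
Hydraulic gradient i = Δh / L = 37.9 / 2240 = 0.01692.
Q = Σ(K_i·b_i) · W · i = 2.639 × 1060 × 0.01692 = 47.33 m³/day.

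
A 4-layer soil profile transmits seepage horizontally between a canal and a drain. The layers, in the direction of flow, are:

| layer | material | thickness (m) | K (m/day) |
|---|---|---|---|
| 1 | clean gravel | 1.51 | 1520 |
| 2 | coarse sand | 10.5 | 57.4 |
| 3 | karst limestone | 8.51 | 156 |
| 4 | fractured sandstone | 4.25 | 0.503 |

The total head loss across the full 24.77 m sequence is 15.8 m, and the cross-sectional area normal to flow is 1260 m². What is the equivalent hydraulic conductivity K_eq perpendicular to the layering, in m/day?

Flow is perpendicular to layering, so the layers act in series and the equivalent K is the thickness-weighted harmonic mean.
Total thickness L = 1.51 + 10.5 + 8.51 + 4.25 = 24.77 m.
Σ(b_i/K_i) = 1.51/1520 + 10.5/57.4 + 8.51/156 + 4.25/0.503 = 8.688 d.
K_eq = L / Σ(b_i/K_i) = 24.77 / 8.688 = 2.851 m/day.

2.85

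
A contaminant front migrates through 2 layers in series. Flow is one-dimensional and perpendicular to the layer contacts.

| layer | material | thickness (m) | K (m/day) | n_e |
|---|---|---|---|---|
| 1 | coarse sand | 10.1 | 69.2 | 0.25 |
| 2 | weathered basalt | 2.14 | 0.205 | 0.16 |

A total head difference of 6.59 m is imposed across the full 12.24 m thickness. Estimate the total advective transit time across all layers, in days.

With flow normal to the layers, continuity requires the same specific discharge q through every layer.
Σ(b_i/K_i) = 10.1/69.2 + 2.14/0.205 = 10.58 d.
q = Δh / Σ(b_i/K_i) = 6.59 / 10.58 = 0.6226 m/day.
In each layer the seepage velocity is v_i = q/n_i, so the layer transit time is t_i = b_i·n_i / q:
  layer 1 (coarse sand): t_1 = 10.1 × 0.25 / 0.6226 = 4.056 d
  layer 2 (weathered basalt): t_2 = 2.14 × 0.16 / 0.6226 = 0.5500 d
Total t = Σ t_i = 4.606 days.

4.61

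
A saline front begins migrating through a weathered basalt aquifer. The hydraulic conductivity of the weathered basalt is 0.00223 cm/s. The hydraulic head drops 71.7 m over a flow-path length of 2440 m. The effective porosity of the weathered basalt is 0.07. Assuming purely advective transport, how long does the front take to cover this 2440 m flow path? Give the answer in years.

8.26

Convert K: 0.00223 cm/s × 864 = 1.927 m/day.
Hydraulic gradient i = Δh / L = 71.7 / 2440 = 0.02939.
Darcy flux q = K · i = 1.927 × 0.02939 = 0.05662 m/day.
Seepage velocity v = q / n_e = 0.05662 / 0.07 = 0.8088 m/day.
Travel time t = L / v = 2440 / 0.8088 = 3017 days = 8.259 years.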